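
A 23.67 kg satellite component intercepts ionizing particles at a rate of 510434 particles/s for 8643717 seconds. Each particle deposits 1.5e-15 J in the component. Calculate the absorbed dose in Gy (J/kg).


Total energy deposited = rate * time * E_per
  = 510434 * 8643717 * 1.5e-15 = 0.006618071 J
Dose = E_total / mass = 0.006618071 / 23.67
Dose = 2.795974e-04 Gy

2.7960e-04 Gy


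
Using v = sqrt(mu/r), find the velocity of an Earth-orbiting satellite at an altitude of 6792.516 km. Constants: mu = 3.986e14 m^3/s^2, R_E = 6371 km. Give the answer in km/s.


r = R_E + alt = 6371.0 + 6792.516 = 13163.5160 km = 1.3163516e+07 m
v = sqrt(mu/r) = sqrt(3.986e14 / 1.3163516e+07) = 5502.7869 m/s = 5.5028 km/s

5.5028 km/s


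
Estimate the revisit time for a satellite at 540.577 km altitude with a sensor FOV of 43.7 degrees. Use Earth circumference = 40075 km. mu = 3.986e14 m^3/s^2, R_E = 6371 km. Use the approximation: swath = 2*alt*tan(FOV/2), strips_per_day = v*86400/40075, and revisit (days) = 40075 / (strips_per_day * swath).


swath = 2*540.577*tan(0.3813544) = 433.5256 km
v = sqrt(mu/r) = 7594.1658 m/s = 7.5942 km/s
strips/day = v*86400/40075 = 7.5942*86400/40075 = 16.3727
coverage/day = strips * swath = 16.3727 * 433.5256 = 7097.9835 km
revisit = 40075 / 7097.9835 = 5.6460 days

5.6460 days


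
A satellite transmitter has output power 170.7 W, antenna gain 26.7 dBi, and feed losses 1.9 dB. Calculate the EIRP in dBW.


Pt = 170.7 W = 22.3223 dBW
EIRP = Pt_dBW + Gt - losses = 22.3223 + 26.7 - 1.9 = 47.1223 dBW

47.1223 dBW


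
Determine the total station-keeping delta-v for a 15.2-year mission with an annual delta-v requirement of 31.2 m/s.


dV = rate * years = 31.2 * 15.2
dV = 474.2400 m/s

474.2400 m/s


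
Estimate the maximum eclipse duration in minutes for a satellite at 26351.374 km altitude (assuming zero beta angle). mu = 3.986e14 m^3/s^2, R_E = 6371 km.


r = 32722.3740 km
T = 981.8094 min
Eclipse fraction = arcsin(R_E/r)/pi = arcsin(6371.0000/32722.3740)/pi
= arcsin(0.1946986)/pi = 0.06237287
Eclipse duration = 0.06237287 * 981.8094 = 61.2383 min

61.2383 minutes


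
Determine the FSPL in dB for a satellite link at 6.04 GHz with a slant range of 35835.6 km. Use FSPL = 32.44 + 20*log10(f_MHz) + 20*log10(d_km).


f = 6.04 GHz = 6040.0000 MHz
d = 35835.6 km
FSPL = 32.44 + 20*log10(6040.0000) + 20*log10(35835.6)
FSPL = 32.44 + 75.6207 + 91.0863
FSPL = 199.1470 dB

199.1470 dB


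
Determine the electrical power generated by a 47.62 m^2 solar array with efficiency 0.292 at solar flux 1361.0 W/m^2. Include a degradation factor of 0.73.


P = area * eta * S * degradation
P = 47.62 * 0.292 * 1361.0 * 0.73
P = 13815.0744 W

13815.0744 W


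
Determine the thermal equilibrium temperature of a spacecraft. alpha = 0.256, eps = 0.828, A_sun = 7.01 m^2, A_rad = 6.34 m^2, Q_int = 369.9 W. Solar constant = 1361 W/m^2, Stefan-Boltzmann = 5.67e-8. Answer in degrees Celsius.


Numerator = alpha*S*A_sun + Q_int = 0.256*1361*7.01 + 369.9 = 2812.2962 W
Denominator = eps*sigma*A_rad = 0.828*5.67e-8*6.34 = 2.9764778e-07 W/K^4
T^4 = 9.4484028e+09 K^4
T = 311.7738 K = 38.6238 C

38.6238 degrees Celsius


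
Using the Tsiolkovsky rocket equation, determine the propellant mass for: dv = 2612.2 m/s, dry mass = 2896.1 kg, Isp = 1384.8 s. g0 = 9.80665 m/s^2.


ve = Isp * g0 = 1384.8 * 9.80665 = 13580.248920 m/s
mass ratio = exp(dv/ve) = exp(2612.2/13580.248920) = 1.21209817
m_prop = m_dry * (mr - 1) = 2896.1 * (1.21209817 - 1)
m_prop = 614.2575 kg

614.2575 kg


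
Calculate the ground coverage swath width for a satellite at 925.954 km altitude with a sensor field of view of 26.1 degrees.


FOV = 26.1 deg = 0.4555309 rad
swath = 2 * alt * tan(FOV/2) = 2 * 925.954 * tan(0.2277655)
swath = 2 * 925.954 * 0.2317876
swath = 429.2492 km

429.2492 km


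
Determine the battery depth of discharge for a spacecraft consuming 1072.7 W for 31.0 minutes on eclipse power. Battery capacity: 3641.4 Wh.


E_used = P * t / 60 = 1072.7 * 31.0 / 60 = 554.2283 Wh
DOD = E_used / E_total * 100 = 554.2283 / 3641.4 * 100
DOD = 15.2202 %

15.2202 %


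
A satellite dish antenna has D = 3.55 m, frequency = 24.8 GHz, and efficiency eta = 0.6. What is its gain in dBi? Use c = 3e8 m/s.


lambda = c/f = 3e8 / 2.48e+10 = 0.01209677 m
G = eta*(pi*D/lambda)^2 = 0.6*(pi*3.55/0.01209677)^2
G = 509998.0953 (linear)
G = 10*log10(509998.0953) = 57.0757 dBi

57.0757 dBi


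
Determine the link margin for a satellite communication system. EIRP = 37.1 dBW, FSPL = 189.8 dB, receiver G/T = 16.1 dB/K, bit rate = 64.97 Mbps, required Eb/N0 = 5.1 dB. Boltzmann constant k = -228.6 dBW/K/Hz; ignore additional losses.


C/N0 = EIRP - FSPL + G/T - k = 37.1 - 189.8 + 16.1 - (-228.6)
C/N0 = 92.0000 dB-Hz
R_b = 64.97 Mbps = 6.497e+07 bps -> 10*log10(R_b) = 78.1271 dB-Hz
Eb/N0 = C/N0 - 10*log10(R_b) = 92.0000 - 78.1271 = 13.8729 dB
Margin = Eb/N0 - Eb/N0_req = 13.8729 - 5.1 = 8.7729 dB (link closes)

8.7729 dB


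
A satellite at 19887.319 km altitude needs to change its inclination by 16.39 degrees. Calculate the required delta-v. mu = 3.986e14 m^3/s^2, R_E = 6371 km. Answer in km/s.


r = 26258.3190 km = 2.6258319e+07 m
V = sqrt(mu/r) = 3896.1457 m/s
di = 16.39 deg = 0.2860595 rad
dV = 2*V*sin(di/2) = 2*3896.1457*sin(0.1430297)
dV = 1110.7332 m/s = 1.1107 km/s

1.1107 km/s


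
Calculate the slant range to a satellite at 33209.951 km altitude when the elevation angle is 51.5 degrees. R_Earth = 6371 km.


h = 33209.951 km, el = 51.5 deg
d = -R_E*sin(el) + sqrt((R_E*sin(el))^2 + 2*R_E*h + h^2)
d = -6371.0000*sin(0.8988446) + sqrt((6371.0000*0.7826082)^2 + 2*6371.0000*33209.951 + 33209.951^2)
d = 34395.7530 km

34395.7530 km


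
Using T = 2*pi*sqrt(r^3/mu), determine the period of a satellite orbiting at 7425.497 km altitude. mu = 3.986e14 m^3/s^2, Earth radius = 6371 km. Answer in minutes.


r = 13796.4970 km = 1.3796497e+07 m
T = 2*pi*sqrt(r^3/mu) = 2*pi*sqrt(2.6260712e+21 / 3.986e14)
T = 16127.4041 s = 268.7901 min

268.7901 minutes


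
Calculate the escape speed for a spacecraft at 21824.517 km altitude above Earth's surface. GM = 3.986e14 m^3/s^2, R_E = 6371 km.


r = 6371.0 + 21824.517 = 28195.5170 km = 2.8195517e+07 m
v_esc = sqrt(2*mu/r) = sqrt(2*3.986e14 / 2.8195517e+07)
v_esc = 5317.3300 m/s = 5.3173 km/s

5.3173 km/s


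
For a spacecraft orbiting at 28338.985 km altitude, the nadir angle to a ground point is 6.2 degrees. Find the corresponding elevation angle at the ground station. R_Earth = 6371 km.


r = R_E + alt = 34709.9850 km
Law of sines in the satellite / Earth-center / ground-point triangle:
  sin(nadir)/R_E = sin(90 + el)/r  =>  cos(el) = (r/R_E)*sin(nadir)
cos(el) = (34709.9850 / 6371.0000) * sin(6.2 deg) = 0.5883937
el = arccos(0.5883937) = 53.9569 deg
(Earth-central angle = 90 - nadir - el = 29.8431 deg)

53.9569 degrees


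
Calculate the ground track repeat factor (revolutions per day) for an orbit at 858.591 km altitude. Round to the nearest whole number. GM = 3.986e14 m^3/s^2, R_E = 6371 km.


r = 7.229591e+06 m
T = 2*pi*sqrt(r^3/mu) = 6117.6104 s = 101.9602 min
revs/day = 1440 / 101.9602 = 14.1232
Rounded: 14 revolutions per day

14 revolutions per day


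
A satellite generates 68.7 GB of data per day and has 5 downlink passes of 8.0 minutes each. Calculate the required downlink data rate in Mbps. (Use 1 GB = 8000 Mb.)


total contact time = 5 * 8.0 * 60 = 2400.0000 s
data = 68.7 GB = 549600.0000 Mb
rate = 549600.0000 / 2400.0000 = 229.0000 Mbps

229.0000 Mbps


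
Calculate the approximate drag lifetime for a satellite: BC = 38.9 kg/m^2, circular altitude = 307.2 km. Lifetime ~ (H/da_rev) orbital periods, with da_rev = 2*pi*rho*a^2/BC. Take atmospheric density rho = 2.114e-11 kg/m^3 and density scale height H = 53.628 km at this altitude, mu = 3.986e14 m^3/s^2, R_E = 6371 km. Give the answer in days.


a = R_E + alt = 6678.2000 km = 6.6782e+06 m
da_rev = 2*pi*rho*a^2/BC = 2*pi*2.114e-11*(6.6782e+06)^2/38.9 = 152.283936 m per revolution
N = H/da_rev = 53628.0000 m / 152.283936 m = 352.1580 revolutions
P = 2*pi*sqrt(a^3/mu) = 5431.2570 s
lifetime = N*P = 352.1580 * 5431.2570 = 1.9126604e+06 s = 22.1373 days

22.1373 days


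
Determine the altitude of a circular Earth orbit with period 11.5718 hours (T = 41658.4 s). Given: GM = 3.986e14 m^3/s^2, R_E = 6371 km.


T = 41658.4 s
r = (mu*T^2/(4*pi^2))^(1/3) = (3.986e14 * 41658.4^2 / (4*pi^2))^(1/3)
r = 2.5973327e+07 m = 25973.3266 km
alt = r - R_E = 25973.3266 - 6371 = 19602.3266 km

19602.3266 km


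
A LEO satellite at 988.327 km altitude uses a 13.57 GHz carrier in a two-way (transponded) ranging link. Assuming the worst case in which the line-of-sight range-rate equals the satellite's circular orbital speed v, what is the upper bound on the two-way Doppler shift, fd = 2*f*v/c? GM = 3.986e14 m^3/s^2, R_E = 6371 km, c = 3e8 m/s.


r = 7.359327e+06 m
v = sqrt(mu/r) = 7359.5218 m/s (worst-case radial velocity)
f = 13.57 GHz = 1.357e+10 Hz
fd = 2*f*v/c = 2*1.357e+10*7359.5218/3.0e+08
fd = 665791.4068 Hz

665791.4068 Hz


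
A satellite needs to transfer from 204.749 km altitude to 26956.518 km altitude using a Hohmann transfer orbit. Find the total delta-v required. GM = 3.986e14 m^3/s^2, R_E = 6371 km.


r1 = 6575.7490 km = 6.575749e+06 m
r2 = 33327.5180 km = 3.3327518e+07 m
dv1 = sqrt(mu/r1)*(sqrt(2*r2/(r1+r2)) - 1) = 2276.8848 m/s
dv2 = sqrt(mu/r2)*(1 - sqrt(2*r1/(r1+r2))) = 1472.9242 m/s
total dv = |dv1| + |dv2| = 2276.8848 + 1472.9242 = 3749.8090 m/s = 3.7498 km/s

3.7498 km/s


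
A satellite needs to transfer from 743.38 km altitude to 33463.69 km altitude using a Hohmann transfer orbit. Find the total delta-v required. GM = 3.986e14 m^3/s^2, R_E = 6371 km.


r1 = 7114.3800 km = 7.11438e+06 m
r2 = 39834.6900 km = 3.983469e+07 m
dv1 = sqrt(mu/r1)*(sqrt(2*r2/(r1+r2)) - 1) = 2265.4792 m/s
dv2 = sqrt(mu/r2)*(1 - sqrt(2*r1/(r1+r2))) = 1421.8444 m/s
total dv = |dv1| + |dv2| = 2265.4792 + 1421.8444 = 3687.3235 m/s = 3.6873 km/s

3.6873 km/s


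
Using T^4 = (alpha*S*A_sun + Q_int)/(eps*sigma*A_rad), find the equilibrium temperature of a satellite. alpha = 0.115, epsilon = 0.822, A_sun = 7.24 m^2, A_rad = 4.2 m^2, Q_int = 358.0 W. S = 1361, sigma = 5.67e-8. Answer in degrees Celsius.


Numerator = alpha*S*A_sun + Q_int = 0.115*1361*7.24 + 358.0 = 1491.1686 W
Denominator = eps*sigma*A_rad = 0.822*5.67e-8*4.2 = 1.9575108e-07 W/K^4
T^4 = 7.6176775e+09 K^4
T = 295.4307 K = 22.2807 C

22.2807 degrees Celsius


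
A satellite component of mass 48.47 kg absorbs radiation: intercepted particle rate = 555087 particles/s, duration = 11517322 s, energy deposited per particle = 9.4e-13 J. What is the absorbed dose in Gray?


Total energy deposited = rate * time * E_per
  = 555087 * 11517322 * 9.4e-13 = 6.0095 J
Dose = E_total / mass = 6.0095 / 48.47
Dose = 0.1239845 Gy

0.1240 Gy


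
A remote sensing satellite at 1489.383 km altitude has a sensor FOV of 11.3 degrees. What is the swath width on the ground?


FOV = 11.3 deg = 0.1972222 rad
swath = 2 * alt * tan(FOV/2) = 2 * 1489.383 * tan(0.0986111)
swath = 2 * 1489.383 * 0.09893199
swath = 294.6952 km

294.6952 km


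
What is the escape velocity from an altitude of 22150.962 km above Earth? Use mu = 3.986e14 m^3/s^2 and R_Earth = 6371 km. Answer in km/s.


r = 6371.0 + 22150.962 = 28521.9620 km = 2.8521962e+07 m
v_esc = sqrt(2*mu/r) = sqrt(2*3.986e14 / 2.8521962e+07)
v_esc = 5286.8130 m/s = 5.2868 km/s

5.2868 km/s


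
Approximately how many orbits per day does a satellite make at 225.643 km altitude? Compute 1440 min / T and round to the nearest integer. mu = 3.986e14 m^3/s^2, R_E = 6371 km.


r = 6.596643e+06 m
T = 2*pi*sqrt(r^3/mu) = 5332.0682 s = 88.8678 min
revs/day = 1440 / 88.8678 = 16.2038
Rounded: 16 revolutions per day

16 revolutions per day


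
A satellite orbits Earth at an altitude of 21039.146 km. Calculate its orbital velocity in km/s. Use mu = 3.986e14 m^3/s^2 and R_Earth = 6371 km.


r = R_E + alt = 6371.0 + 21039.146 = 27410.1460 km = 2.7410146e+07 m
v = sqrt(mu/r) = sqrt(3.986e14 / 2.7410146e+07) = 3813.4054 m/s = 3.8134 km/s

3.8134 km/s


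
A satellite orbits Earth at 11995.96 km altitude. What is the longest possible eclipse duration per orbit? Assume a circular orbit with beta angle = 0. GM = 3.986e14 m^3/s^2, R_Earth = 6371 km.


r = 18366.9600 km
T = 412.8724 min
Eclipse fraction = arcsin(R_E/r)/pi = arcsin(6371.0000/18366.9600)/pi
= arcsin(0.3468729)/pi = 0.1127565
Eclipse duration = 0.1127565 * 412.8724 = 46.5540 min

46.5540 minutes


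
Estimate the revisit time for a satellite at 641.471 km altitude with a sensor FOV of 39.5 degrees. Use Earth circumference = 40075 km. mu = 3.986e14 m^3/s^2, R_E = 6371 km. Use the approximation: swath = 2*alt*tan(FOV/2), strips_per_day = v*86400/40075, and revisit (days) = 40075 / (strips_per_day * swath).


swath = 2*641.471*tan(0.3447025) = 460.6232 km
v = sqrt(mu/r) = 7539.3362 m/s = 7.5393 km/s
strips/day = v*86400/40075 = 7.5393*86400/40075 = 16.2545
coverage/day = strips * swath = 16.2545 * 460.6232 = 7487.1954 km
revisit = 40075 / 7487.1954 = 5.3525 days

5.3525 days


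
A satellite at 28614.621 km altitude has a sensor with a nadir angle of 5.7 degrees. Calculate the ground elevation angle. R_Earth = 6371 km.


r = R_E + alt = 34985.6210 km
Law of sines in the satellite / Earth-center / ground-point triangle:
  sin(nadir)/R_E = sin(90 + el)/r  =>  cos(el) = (r/R_E)*sin(nadir)
cos(el) = (34985.6210 / 6371.0000) * sin(5.7 deg) = 0.5454031
el = arccos(0.5454031) = 56.9478 deg
(Earth-central angle = 90 - nadir - el = 27.3522 deg)

56.9478 degrees


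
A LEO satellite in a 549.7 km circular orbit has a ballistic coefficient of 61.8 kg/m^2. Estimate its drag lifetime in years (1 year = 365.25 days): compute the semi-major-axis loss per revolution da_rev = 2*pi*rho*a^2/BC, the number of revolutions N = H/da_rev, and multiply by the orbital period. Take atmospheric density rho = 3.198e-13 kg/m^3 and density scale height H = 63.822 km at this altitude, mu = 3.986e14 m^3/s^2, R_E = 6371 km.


a = R_E + alt = 6920.7000 km = 6.9207e+06 m
da_rev = 2*pi*rho*a^2/BC = 2*pi*3.198e-13*(6.9207e+06)^2/61.8 = 1.557291 m per revolution
N = H/da_rev = 63822.0000 m / 1.557291 m = 40982.6946 revolutions
P = 2*pi*sqrt(a^3/mu) = 5729.7577 s
lifetime = N*P = 40982.6946 * 5729.7577 = 2.3482091e+08 s = 2717.8346 days
years = 2717.8346 / 365.25 = 7.4410 years

7.4410 years


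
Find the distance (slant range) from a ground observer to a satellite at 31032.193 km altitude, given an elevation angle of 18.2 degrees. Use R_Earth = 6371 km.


h = 31032.193 km, el = 18.2 deg
d = -R_E*sin(el) + sqrt((R_E*sin(el))^2 + 2*R_E*h + h^2)
d = -6371.0000*sin(0.3176499) + sqrt((6371.0000*0.3123349)^2 + 2*6371.0000*31032.193 + 31032.193^2)
d = 34920.3953 km

34920.3953 km


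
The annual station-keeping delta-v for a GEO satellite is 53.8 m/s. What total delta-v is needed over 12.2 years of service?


dV = rate * years = 53.8 * 12.2
dV = 656.3600 m/s

656.3600 m/s


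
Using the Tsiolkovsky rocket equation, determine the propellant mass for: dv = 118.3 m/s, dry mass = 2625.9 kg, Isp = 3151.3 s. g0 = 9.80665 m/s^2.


ve = Isp * g0 = 3151.3 * 9.80665 = 30903.696145 m/s
mass ratio = exp(dv/ve) = exp(118.3/30903.696145) = 1.00383536
m_prop = m_dry * (mr - 1) = 2625.9 * (1.00383536 - 1)
m_prop = 10.0713 kg

10.0713 kg


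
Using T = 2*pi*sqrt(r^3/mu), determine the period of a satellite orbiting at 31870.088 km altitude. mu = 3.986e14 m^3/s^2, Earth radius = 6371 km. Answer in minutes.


r = 38241.0880 km = 3.8241088e+07 m
T = 2*pi*sqrt(r^3/mu) = 2*pi*sqrt(5.5923033e+22 / 3.986e14)
T = 74422.8986 s = 1240.3816 min

1240.3816 minutes


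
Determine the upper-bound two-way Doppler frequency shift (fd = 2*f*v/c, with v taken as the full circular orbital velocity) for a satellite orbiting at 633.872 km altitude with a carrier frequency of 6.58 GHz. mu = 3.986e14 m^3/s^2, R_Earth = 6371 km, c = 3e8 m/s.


r = 7.004872e+06 m
v = sqrt(mu/r) = 7543.4245 m/s (worst-case radial velocity)
f = 6.58 GHz = 6.58e+09 Hz
fd = 2*f*v/c = 2*6.58e+09*7543.4245/3.0e+08
fd = 330904.8860 Hz

330904.8860 Hz


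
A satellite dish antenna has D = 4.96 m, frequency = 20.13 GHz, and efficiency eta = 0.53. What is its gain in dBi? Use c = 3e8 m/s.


lambda = c/f = 3e8 / 2.013e+10 = 0.01490313 m
G = eta*(pi*D/lambda)^2 = 0.53*(pi*4.96/0.01490313)^2
G = 579407.3610 (linear)
G = 10*log10(579407.3610) = 57.6298 dBi

57.6298 dBi


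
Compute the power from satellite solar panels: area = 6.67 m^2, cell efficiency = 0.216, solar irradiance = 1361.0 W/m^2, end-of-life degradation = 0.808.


P = area * eta * S * degradation
P = 6.67 * 0.216 * 1361.0 * 0.808
P = 1584.3425 W

1584.3425 W


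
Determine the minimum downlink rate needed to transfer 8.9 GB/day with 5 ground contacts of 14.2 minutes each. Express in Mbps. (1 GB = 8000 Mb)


total contact time = 5 * 14.2 * 60 = 4260.0000 s
data = 8.9 GB = 71200.0000 Mb
rate = 71200.0000 / 4260.0000 = 16.7136 Mbps

16.7136 Mbps


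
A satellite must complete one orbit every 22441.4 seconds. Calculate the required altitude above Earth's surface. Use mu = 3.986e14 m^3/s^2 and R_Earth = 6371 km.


T = 22441.4 s
r = (mu*T^2/(4*pi^2))^(1/3) = (3.986e14 * 22441.4^2 / (4*pi^2))^(1/3)
r = 1.7195936e+07 m = 17195.9359 km
alt = r - R_E = 17195.9359 - 6371 = 10824.9359 km

10824.9359 km


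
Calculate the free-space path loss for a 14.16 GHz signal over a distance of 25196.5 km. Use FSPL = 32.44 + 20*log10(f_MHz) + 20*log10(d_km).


f = 14.16 GHz = 14160.0000 MHz
d = 25196.5 km
FSPL = 32.44 + 20*log10(14160.0000) + 20*log10(25196.5)
FSPL = 32.44 + 83.0213 + 88.0268
FSPL = 203.4881 dB

203.4881 dB


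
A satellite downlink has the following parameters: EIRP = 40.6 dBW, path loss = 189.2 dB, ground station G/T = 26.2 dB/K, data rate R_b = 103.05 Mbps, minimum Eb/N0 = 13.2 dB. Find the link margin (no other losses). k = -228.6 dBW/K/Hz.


C/N0 = EIRP - FSPL + G/T - k = 40.6 - 189.2 + 26.2 - (-228.6)
C/N0 = 106.2000 dB-Hz
R_b = 103.05 Mbps = 1.0305e+08 bps -> 10*log10(R_b) = 80.1305 dB-Hz
Eb/N0 = C/N0 - 10*log10(R_b) = 106.2000 - 80.1305 = 26.0695 dB
Margin = Eb/N0 - Eb/N0_req = 26.0695 - 13.2 = 12.8695 dB (link closes)

12.8695 dB


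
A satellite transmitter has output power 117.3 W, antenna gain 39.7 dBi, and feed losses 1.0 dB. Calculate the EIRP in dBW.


Pt = 117.3 W = 20.6930 dBW
EIRP = Pt_dBW + Gt - losses = 20.6930 + 39.7 - 1.0 = 59.3930 dBW

59.3930 dBW


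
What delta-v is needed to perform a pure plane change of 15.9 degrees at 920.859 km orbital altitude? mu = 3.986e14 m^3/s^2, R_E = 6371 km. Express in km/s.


r = 7291.8590 km = 7.291859e+06 m
V = sqrt(mu/r) = 7393.4904 m/s
di = 15.9 deg = 0.2775074 rad
dV = 2*V*sin(di/2) = 2*7393.4904*sin(0.1387537)
dV = 2045.1707 m/s = 2.0452 km/s

2.0452 km/s


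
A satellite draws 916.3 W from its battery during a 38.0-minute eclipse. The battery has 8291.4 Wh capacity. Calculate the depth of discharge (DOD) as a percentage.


E_used = P * t / 60 = 916.3 * 38.0 / 60 = 580.3233 Wh
DOD = E_used / E_total * 100 = 580.3233 / 8291.4 * 100
DOD = 6.9991 %

6.9991 %


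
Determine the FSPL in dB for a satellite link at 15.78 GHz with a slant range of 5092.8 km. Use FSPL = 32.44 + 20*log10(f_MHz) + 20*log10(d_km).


f = 15.78 GHz = 15780.0000 MHz
d = 5092.8 km
FSPL = 32.44 + 20*log10(15780.0000) + 20*log10(5092.8)
FSPL = 32.44 + 83.9621 + 74.1391
FSPL = 190.5413 dB

190.5413 dB


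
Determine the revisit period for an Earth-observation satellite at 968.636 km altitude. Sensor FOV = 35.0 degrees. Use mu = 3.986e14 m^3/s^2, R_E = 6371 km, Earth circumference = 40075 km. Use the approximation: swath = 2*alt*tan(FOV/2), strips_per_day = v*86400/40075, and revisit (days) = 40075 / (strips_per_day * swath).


swath = 2*968.636*tan(0.3054326) = 610.8195 km
v = sqrt(mu/r) = 7369.3874 m/s = 7.3694 km/s
strips/day = v*86400/40075 = 7.3694*86400/40075 = 15.8881
coverage/day = strips * swath = 15.8881 * 610.8195 = 9704.7533 km
revisit = 40075 / 9704.7533 = 4.1294 days

4.1294 days


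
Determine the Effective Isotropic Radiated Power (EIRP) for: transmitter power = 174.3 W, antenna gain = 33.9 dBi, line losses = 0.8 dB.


Pt = 174.3 W = 22.4130 dBW
EIRP = Pt_dBW + Gt - losses = 22.4130 + 33.9 - 0.8 = 55.5130 dBW

55.5130 dBW


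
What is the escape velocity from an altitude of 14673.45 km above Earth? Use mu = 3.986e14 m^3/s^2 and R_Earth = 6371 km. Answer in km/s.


r = 6371.0 + 14673.45 = 21044.4500 km = 2.104445e+07 m
v_esc = sqrt(2*mu/r) = sqrt(2*3.986e14 / 2.104445e+07)
v_esc = 6154.8129 m/s = 6.1548 km/s

6.1548 km/s


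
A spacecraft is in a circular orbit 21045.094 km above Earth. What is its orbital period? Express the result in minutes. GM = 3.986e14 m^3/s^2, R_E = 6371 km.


r = 27416.0940 km = 2.7416094e+07 m
T = 2*pi*sqrt(r^3/mu) = 2*pi*sqrt(2.0607093e+22 / 3.986e14)
T = 45177.2293 s = 752.9538 min

752.9538 minutes


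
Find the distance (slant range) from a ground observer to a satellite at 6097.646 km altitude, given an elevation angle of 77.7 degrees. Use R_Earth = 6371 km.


h = 6097.646 km, el = 77.7 deg
d = -R_E*sin(el) + sqrt((R_E*sin(el))^2 + 2*R_E*h + h^2)
d = -6371.0000*sin(1.3561) + sqrt((6371.0000*0.9770456)^2 + 2*6371.0000*6097.646 + 6097.646^2)
d = 6169.8018 km

6169.8018 km


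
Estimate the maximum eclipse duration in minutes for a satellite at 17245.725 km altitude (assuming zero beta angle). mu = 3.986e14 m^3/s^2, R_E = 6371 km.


r = 23616.7250 km
T = 601.9903 min
Eclipse fraction = arcsin(R_E/r)/pi = arcsin(6371.0000/23616.7250)/pi
= arcsin(0.2697664)/pi = 0.0869465
Eclipse duration = 0.0869465 * 601.9903 = 52.3409 min

52.3409 minutes


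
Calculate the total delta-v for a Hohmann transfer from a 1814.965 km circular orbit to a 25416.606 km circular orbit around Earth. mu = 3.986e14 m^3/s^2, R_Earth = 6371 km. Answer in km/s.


r1 = 8185.9650 km = 8.185965e+06 m
r2 = 31787.6060 km = 3.1787606e+07 m
dv1 = sqrt(mu/r1)*(sqrt(2*r2/(r1+r2)) - 1) = 1822.1276 m/s
dv2 = sqrt(mu/r2)*(1 - sqrt(2*r1/(r1+r2))) = 1274.8867 m/s
total dv = |dv1| + |dv2| = 1822.1276 + 1274.8867 = 3097.0142 m/s = 3.0970 km/s

3.0970 km/s


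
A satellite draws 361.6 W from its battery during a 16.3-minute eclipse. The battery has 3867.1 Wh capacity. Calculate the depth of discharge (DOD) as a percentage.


E_used = P * t / 60 = 361.6 * 16.3 / 60 = 98.2347 Wh
DOD = E_used / E_total * 100 = 98.2347 / 3867.1 * 100
DOD = 2.5403 %

2.5403 %


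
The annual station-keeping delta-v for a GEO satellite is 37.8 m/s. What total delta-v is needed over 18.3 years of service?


dV = rate * years = 37.8 * 18.3
dV = 691.7400 m/s

691.7400 m/s


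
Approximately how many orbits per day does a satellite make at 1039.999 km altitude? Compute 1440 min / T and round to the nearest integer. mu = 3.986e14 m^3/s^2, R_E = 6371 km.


r = 7.410999e+06 m
T = 2*pi*sqrt(r^3/mu) = 6349.3074 s = 105.8218 min
revs/day = 1440 / 105.8218 = 13.6078
Rounded: 14 revolutions per day

14 revolutions per day


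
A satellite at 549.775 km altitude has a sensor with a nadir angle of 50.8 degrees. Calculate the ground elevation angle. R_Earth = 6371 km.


r = R_E + alt = 6920.7750 km
Law of sines in the satellite / Earth-center / ground-point triangle:
  sin(nadir)/R_E = sin(90 + el)/r  =>  cos(el) = (r/R_E)*sin(nadir)
cos(el) = (6920.7750 / 6371.0000) * sin(50.8 deg) = 0.8418171
el = arccos(0.8418171) = 32.6675 deg
(Earth-central angle = 90 - nadir - el = 6.5325 deg)

32.6675 degrees


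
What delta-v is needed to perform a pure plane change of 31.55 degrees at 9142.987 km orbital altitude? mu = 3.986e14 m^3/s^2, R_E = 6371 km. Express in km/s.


r = 15513.9870 km = 1.5513987e+07 m
V = sqrt(mu/r) = 5068.8208 m/s
di = 31.55 deg = 0.5506514 rad
dV = 2*V*sin(di/2) = 2*5068.8208*sin(0.2753257)
dV = 2756.0230 m/s = 2.7560 km/s

2.7560 km/s


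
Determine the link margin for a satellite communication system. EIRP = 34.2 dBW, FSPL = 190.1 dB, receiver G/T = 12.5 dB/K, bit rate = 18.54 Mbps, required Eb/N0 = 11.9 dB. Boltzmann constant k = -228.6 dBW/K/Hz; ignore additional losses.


C/N0 = EIRP - FSPL + G/T - k = 34.2 - 190.1 + 12.5 - (-228.6)
C/N0 = 85.2000 dB-Hz
R_b = 18.54 Mbps = 1.854e+07 bps -> 10*log10(R_b) = 72.6811 dB-Hz
Eb/N0 = C/N0 - 10*log10(R_b) = 85.2000 - 72.6811 = 12.5189 dB
Margin = Eb/N0 - Eb/N0_req = 12.5189 - 11.9 = 0.6189027 dB (link closes)

0.6189 dB


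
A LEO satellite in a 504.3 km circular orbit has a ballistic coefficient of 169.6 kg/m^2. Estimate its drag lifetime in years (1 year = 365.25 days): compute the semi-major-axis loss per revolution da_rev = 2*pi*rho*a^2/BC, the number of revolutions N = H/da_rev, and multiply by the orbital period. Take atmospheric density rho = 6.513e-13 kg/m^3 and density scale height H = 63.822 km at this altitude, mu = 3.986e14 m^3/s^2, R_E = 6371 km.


a = R_E + alt = 6875.3000 km = 6.8753e+06 m
da_rev = 2*pi*rho*a^2/BC = 2*pi*6.513e-13*(6.8753e+06)^2/169.6 = 1.140561 m per revolution
N = H/da_rev = 63822.0000 m / 1.140561 m = 55956.6884 revolutions
P = 2*pi*sqrt(a^3/mu) = 5673.4692 s
lifetime = N*P = 55956.6884 * 5673.4692 = 3.1746855e+08 s = 3674.4045 days
years = 3674.4045 / 365.25 = 10.0600 years

10.0600 years


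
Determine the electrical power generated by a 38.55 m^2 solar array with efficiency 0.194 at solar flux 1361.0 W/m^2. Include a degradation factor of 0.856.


P = area * eta * S * degradation
P = 38.55 * 0.194 * 1361.0 * 0.856
P = 8712.8052 W

8712.8052 W


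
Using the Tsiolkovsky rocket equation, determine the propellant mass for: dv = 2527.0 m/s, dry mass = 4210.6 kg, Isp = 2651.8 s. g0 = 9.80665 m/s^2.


ve = Isp * g0 = 2651.8 * 9.80665 = 26005.274470 m/s
mass ratio = exp(dv/ve) = exp(2527.0/26005.274470) = 1.10205057
m_prop = m_dry * (mr - 1) = 4210.6 * (1.10205057 - 1)
m_prop = 429.6941 kg

429.6941 kg


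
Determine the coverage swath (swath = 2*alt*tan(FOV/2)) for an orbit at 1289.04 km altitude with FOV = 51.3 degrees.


FOV = 51.3 deg = 0.8953539 rad
swath = 2 * alt * tan(FOV/2) = 2 * 1289.04 * tan(0.447677)
swath = 2 * 1289.04 * 0.4801932
swath = 1237.9764 km

1237.9764 km


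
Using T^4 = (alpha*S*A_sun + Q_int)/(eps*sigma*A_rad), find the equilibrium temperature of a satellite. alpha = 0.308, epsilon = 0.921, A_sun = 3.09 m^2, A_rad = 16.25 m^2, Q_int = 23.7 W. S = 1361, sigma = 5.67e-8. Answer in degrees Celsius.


Numerator = alpha*S*A_sun + Q_int = 0.308*1361*3.09 + 23.7 = 1318.9909 W
Denominator = eps*sigma*A_rad = 0.921*5.67e-8*16.25 = 8.4858637e-07 W/K^4
T^4 = 1.554339e+09 K^4
T = 198.5576 K = -74.5924 C

-74.5924 degrees Celsius


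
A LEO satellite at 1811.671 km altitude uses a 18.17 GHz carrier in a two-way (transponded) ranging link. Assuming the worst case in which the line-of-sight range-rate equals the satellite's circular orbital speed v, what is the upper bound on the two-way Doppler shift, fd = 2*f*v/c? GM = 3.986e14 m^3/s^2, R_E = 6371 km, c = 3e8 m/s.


r = 8.182671e+06 m
v = sqrt(mu/r) = 6979.4484 m/s (worst-case radial velocity)
f = 18.17 GHz = 1.817e+10 Hz
fd = 2*f*v/c = 2*1.817e+10*6979.4484/3.0e+08
fd = 845443.8523 Hz

845443.8523 Hz


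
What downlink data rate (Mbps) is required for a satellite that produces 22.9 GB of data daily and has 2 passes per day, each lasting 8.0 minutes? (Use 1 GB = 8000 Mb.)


total contact time = 2 * 8.0 * 60 = 960.0000 s
data = 22.9 GB = 183200.0000 Mb
rate = 183200.0000 / 960.0000 = 190.8333 Mbps

190.8333 Mbps


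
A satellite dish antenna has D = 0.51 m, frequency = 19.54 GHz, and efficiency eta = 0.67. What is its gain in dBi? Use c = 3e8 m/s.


lambda = c/f = 3e8 / 1.954e+10 = 0.01535312 m
G = eta*(pi*D/lambda)^2 = 0.67*(pi*0.51/0.01535312)^2
G = 7296.6163 (linear)
G = 10*log10(7296.6163) = 38.6312 dBi

38.6312 dBi


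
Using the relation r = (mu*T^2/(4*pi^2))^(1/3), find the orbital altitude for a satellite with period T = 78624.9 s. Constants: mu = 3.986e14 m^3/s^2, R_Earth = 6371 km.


T = 78624.9 s
r = (mu*T^2/(4*pi^2))^(1/3) = (3.986e14 * 78624.9^2 / (4*pi^2))^(1/3)
r = 3.9667295e+07 m = 39667.2954 km
alt = r - R_E = 39667.2954 - 6371 = 33296.2954 km

33296.2954 km


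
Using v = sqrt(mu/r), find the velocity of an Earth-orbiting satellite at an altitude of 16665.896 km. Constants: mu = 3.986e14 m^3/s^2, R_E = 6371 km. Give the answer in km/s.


r = R_E + alt = 6371.0 + 16665.896 = 23036.8960 km = 2.3036896e+07 m
v = sqrt(mu/r) = sqrt(3.986e14 / 2.3036896e+07) = 4159.6488 m/s = 4.1596 km/s

4.1596 km/s


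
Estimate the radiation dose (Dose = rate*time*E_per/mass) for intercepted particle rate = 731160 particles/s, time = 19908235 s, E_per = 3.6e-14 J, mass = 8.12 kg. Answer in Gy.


Total energy deposited = rate * time * E_per
  = 731160 * 19908235 * 3.6e-14 = 0.5240198 J
Dose = E_total / mass = 0.5240198 / 8.12
Dose = 0.06453446 Gy

0.0645 Gy


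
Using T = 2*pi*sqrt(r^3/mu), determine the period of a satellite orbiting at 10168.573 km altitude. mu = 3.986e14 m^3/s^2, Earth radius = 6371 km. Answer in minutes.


r = 16539.5730 km = 1.6539573e+07 m
T = 2*pi*sqrt(r^3/mu) = 2*pi*sqrt(4.5245238e+21 / 3.986e14)
T = 21168.8693 s = 352.8145 min

352.8145 minutes


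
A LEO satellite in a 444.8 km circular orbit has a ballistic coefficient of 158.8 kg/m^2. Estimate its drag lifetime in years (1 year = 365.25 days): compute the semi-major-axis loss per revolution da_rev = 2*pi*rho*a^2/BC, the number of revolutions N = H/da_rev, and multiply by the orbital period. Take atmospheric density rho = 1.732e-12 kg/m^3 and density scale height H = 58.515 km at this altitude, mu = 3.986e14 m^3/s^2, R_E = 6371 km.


a = R_E + alt = 6815.8000 km = 6.8158e+06 m
da_rev = 2*pi*rho*a^2/BC = 2*pi*1.732e-12*(6.8158e+06)^2/158.8 = 3.183545 m per revolution
N = H/da_rev = 58515.0000 m / 3.183545 m = 18380.4557 revolutions
P = 2*pi*sqrt(a^3/mu) = 5599.9800 s
lifetime = N*P = 18380.4557 * 5599.9800 = 1.0293019e+08 s = 1191.3216 days
years = 1191.3216 / 365.25 = 3.2617 years

3.2617 years


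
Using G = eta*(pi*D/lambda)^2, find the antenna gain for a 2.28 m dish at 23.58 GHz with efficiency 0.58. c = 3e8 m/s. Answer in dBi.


lambda = c/f = 3e8 / 2.358e+10 = 0.01272265 m
G = eta*(pi*D/lambda)^2 = 0.58*(pi*2.28/0.01272265)^2
G = 183841.0641 (linear)
G = 10*log10(183841.0641) = 52.6444 dBi

52.6444 dBi


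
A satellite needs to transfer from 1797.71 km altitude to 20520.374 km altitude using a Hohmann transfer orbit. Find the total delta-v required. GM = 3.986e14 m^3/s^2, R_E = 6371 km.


r1 = 8168.7100 km = 8.16871e+06 m
r2 = 26891.3740 km = 2.6891374e+07 m
dv1 = sqrt(mu/r1)*(sqrt(2*r2/(r1+r2)) - 1) = 1666.3990 m/s
dv2 = sqrt(mu/r2)*(1 - sqrt(2*r1/(r1+r2))) = 1221.8792 m/s
total dv = |dv1| + |dv2| = 1666.3990 + 1221.8792 = 2888.2781 m/s = 2.8883 km/s

2.8883 km/s


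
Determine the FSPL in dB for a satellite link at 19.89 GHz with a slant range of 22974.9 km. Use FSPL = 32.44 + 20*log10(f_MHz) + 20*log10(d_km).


f = 19.89 GHz = 19890.0000 MHz
d = 22974.9 km
FSPL = 32.44 + 20*log10(19890.0000) + 20*log10(22974.9)
FSPL = 32.44 + 85.9727 + 87.2251
FSPL = 205.6378 dB

205.6378 dB


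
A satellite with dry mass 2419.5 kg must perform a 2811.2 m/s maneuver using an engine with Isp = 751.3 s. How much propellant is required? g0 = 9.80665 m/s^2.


ve = Isp * g0 = 751.3 * 9.80665 = 7367.736145 m/s
mass ratio = exp(dv/ve) = exp(2811.2/7367.736145) = 1.46456089
m_prop = m_dry * (mr - 1) = 2419.5 * (1.46456089 - 1)
m_prop = 1124.0051 kg

1124.0051 kg


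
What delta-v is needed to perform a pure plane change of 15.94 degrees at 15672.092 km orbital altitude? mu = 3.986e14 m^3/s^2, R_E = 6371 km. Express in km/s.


r = 22043.0920 km = 2.2043092e+07 m
V = sqrt(mu/r) = 4252.3832 m/s
di = 15.94 deg = 0.2782055 rad
dV = 2*V*sin(di/2) = 2*4252.3832*sin(0.1391027)
dV = 1179.2248 m/s = 1.1792 km/s

1.1792 km/s


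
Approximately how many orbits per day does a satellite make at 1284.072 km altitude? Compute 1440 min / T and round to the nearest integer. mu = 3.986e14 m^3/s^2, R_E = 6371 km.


r = 7.655072e+06 m
T = 2*pi*sqrt(r^3/mu) = 6665.5370 s = 111.0923 min
revs/day = 1440 / 111.0923 = 12.9622
Rounded: 13 revolutions per day

13 revolutions per day


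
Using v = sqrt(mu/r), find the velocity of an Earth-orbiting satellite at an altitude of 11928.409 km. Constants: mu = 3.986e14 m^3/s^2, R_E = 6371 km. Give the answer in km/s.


r = R_E + alt = 6371.0 + 11928.409 = 18299.4090 km = 1.8299409e+07 m
v = sqrt(mu/r) = sqrt(3.986e14 / 1.8299409e+07) = 4667.1323 m/s = 4.6671 km/s

4.6671 km/s


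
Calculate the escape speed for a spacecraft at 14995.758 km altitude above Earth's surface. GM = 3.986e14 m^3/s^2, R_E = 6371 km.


r = 6371.0 + 14995.758 = 21366.7580 km = 2.1366758e+07 m
v_esc = sqrt(2*mu/r) = sqrt(2*3.986e14 / 2.1366758e+07)
v_esc = 6108.2152 m/s = 6.1082 km/s

6.1082 km/s


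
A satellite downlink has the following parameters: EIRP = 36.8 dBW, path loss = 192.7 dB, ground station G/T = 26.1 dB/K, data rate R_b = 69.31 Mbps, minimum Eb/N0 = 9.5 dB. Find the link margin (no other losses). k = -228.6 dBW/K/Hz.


C/N0 = EIRP - FSPL + G/T - k = 36.8 - 192.7 + 26.1 - (-228.6)
C/N0 = 98.8000 dB-Hz
R_b = 69.31 Mbps = 6.931e+07 bps -> 10*log10(R_b) = 78.4080 dB-Hz
Eb/N0 = C/N0 - 10*log10(R_b) = 98.8000 - 78.4080 = 20.3920 dB
Margin = Eb/N0 - Eb/N0_req = 20.3920 - 9.5 = 10.8920 dB (link closes)

10.8920 dB


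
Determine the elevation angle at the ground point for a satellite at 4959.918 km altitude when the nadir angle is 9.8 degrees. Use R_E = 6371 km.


r = R_E + alt = 11330.9180 km
Law of sines in the satellite / Earth-center / ground-point triangle:
  sin(nadir)/R_E = sin(90 + el)/r  =>  cos(el) = (r/R_E)*sin(nadir)
cos(el) = (11330.9180 / 6371.0000) * sin(9.8 deg) = 0.3027201
el = arccos(0.3027201) = 72.3789 deg
(Earth-central angle = 90 - nadir - el = 7.8211 deg)

72.3789 degrees


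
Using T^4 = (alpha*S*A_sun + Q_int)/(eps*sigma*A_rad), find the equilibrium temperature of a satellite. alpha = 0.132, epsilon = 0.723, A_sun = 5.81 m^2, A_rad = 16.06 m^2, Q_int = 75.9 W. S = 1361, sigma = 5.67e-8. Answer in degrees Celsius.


Numerator = alpha*S*A_sun + Q_int = 0.132*1361*5.81 + 75.9 = 1119.6781 W
Denominator = eps*sigma*A_rad = 0.723*5.67e-8*16.06 = 6.5836525e-07 W/K^4
T^4 = 1.7006945e+09 K^4
T = 203.0751 K = -70.0749 C

-70.0749 degrees Celsius


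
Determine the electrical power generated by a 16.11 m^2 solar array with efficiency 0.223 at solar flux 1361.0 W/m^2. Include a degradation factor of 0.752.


P = area * eta * S * degradation
P = 16.11 * 0.223 * 1361.0 * 0.752
P = 3676.8539 W

3676.8539 W


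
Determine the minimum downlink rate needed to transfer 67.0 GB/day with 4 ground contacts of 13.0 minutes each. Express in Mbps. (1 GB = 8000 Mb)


total contact time = 4 * 13.0 * 60 = 3120.0000 s
data = 67.0 GB = 536000.0000 Mb
rate = 536000.0000 / 3120.0000 = 171.7949 Mbps

171.7949 Mbps


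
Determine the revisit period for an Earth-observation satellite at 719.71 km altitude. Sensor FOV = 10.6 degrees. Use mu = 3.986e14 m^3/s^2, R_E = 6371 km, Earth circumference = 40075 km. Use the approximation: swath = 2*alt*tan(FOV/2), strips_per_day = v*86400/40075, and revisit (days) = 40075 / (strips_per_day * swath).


swath = 2*719.71*tan(0.09250245) = 133.5310 km
v = sqrt(mu/r) = 7497.6262 m/s = 7.4976 km/s
strips/day = v*86400/40075 = 7.4976*86400/40075 = 16.1646
coverage/day = strips * swath = 16.1646 * 133.5310 = 2158.4697 km
revisit = 40075 / 2158.4697 = 18.5664 days

18.5664 days


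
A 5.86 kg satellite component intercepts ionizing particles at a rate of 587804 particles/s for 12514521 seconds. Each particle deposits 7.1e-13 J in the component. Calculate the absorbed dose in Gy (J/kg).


Total energy deposited = rate * time * E_per
  = 587804 * 12514521 * 7.1e-13 = 5.2228 J
Dose = E_total / mass = 5.2228 / 5.86
Dose = 0.8912663 Gy

0.8913 Gy


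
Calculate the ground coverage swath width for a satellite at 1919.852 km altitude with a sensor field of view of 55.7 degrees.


FOV = 55.7 deg = 0.9721484 rad
swath = 2 * alt * tan(FOV/2) = 2 * 1919.852 * tan(0.4860742)
swath = 2 * 1919.852 * 0.528356
swath = 2028.7305 km

2028.7305 km


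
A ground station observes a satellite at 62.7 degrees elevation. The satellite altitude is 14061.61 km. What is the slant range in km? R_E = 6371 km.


h = 14061.61 km, el = 62.7 deg
d = -R_E*sin(el) + sqrt((R_E*sin(el))^2 + 2*R_E*h + h^2)
d = -6371.0000*sin(1.0943) + sqrt((6371.0000*0.8886172)^2 + 2*6371.0000*14061.61 + 14061.61^2)
d = 14561.2094 km

14561.2094 km


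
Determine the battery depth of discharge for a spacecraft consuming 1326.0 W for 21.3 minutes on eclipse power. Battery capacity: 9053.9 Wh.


E_used = P * t / 60 = 1326.0 * 21.3 / 60 = 470.7300 Wh
DOD = E_used / E_total * 100 = 470.7300 / 9053.9 * 100
DOD = 5.1992 %

5.1992 %


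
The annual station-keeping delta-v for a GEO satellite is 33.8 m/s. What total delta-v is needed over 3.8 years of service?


dV = rate * years = 33.8 * 3.8
dV = 128.4400 m/s

128.4400 m/s


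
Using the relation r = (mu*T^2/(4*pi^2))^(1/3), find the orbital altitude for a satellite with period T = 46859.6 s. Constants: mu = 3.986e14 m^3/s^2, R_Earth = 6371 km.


T = 46859.6 s
r = (mu*T^2/(4*pi^2))^(1/3) = (3.986e14 * 46859.6^2 / (4*pi^2))^(1/3)
r = 2.8092576e+07 m = 28092.5764 km
alt = r - R_E = 28092.5764 - 6371 = 21721.5764 km

21721.5764 km


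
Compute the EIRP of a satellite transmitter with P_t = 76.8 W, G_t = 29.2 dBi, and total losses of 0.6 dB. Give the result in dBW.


Pt = 76.8 W = 18.8536 dBW
EIRP = Pt_dBW + Gt - losses = 18.8536 + 29.2 - 0.6 = 47.4536 dBW

47.4536 dBW


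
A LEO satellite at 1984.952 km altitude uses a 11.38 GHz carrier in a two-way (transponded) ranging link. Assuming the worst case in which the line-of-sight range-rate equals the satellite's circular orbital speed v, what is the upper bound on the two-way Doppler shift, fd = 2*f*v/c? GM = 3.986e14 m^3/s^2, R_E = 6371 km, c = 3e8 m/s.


r = 8.355952e+06 m
v = sqrt(mu/r) = 6906.7014 m/s (worst-case radial velocity)
f = 11.38 GHz = 1.138e+10 Hz
fd = 2*f*v/c = 2*1.138e+10*6906.7014/3.0e+08
fd = 523988.4111 Hz

523988.4111 Hz


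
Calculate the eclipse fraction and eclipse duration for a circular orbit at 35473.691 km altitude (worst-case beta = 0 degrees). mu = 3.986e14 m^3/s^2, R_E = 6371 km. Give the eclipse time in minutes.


r = 41844.6910 km
T = 1419.7782 min
Eclipse fraction = arcsin(R_E/r)/pi = arcsin(6371.0000/41844.6910)/pi
= arcsin(0.1522535)/pi = 0.04865301
Eclipse duration = 0.04865301 * 1419.7782 = 69.0765 min

69.0765 minutes


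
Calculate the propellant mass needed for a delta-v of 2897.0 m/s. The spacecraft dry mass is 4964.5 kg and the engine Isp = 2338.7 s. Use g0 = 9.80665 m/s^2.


ve = Isp * g0 = 2338.7 * 9.80665 = 22934.812355 m/s
mass ratio = exp(dv/ve) = exp(2897.0/22934.812355) = 1.13463899
m_prop = m_dry * (mr - 1) = 4964.5 * (1.13463899 - 1)
m_prop = 668.4153 kg

668.4153 kg


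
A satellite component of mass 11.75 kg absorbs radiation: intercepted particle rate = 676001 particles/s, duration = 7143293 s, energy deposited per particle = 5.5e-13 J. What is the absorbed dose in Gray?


Total energy deposited = rate * time * E_per
  = 676001 * 7143293 * 5.5e-13 = 2.6559 J
Dose = E_total / mass = 2.6559 / 11.75
Dose = 0.2260324 Gy

0.2260 Gy


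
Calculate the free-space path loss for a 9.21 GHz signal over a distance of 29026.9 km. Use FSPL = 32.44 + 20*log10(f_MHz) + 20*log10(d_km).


f = 9.21 GHz = 9210.0000 MHz
d = 29026.9 km
FSPL = 32.44 + 20*log10(9210.0000) + 20*log10(29026.9)
FSPL = 32.44 + 79.2852 + 89.2560
FSPL = 200.9812 dB

200.9812 dB


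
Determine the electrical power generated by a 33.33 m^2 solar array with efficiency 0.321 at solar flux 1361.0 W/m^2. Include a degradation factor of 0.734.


P = area * eta * S * degradation
P = 33.33 * 0.321 * 1361.0 * 0.734
P = 10687.9529 W

10687.9529 W
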